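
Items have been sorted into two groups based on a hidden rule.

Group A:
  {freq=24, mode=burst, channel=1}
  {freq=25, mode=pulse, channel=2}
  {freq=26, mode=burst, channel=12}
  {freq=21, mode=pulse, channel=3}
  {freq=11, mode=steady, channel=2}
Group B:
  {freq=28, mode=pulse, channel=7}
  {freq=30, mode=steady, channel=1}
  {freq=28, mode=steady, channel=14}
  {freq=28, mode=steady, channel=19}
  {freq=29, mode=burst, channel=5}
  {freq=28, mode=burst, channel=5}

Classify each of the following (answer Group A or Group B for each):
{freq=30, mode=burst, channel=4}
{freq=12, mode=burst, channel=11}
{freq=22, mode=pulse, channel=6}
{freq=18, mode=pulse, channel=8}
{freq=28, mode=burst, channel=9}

Group B, Group A, Group A, Group A, Group B

Rule: freq ≤ 26. This holds for each 'Group A' example and fails for each 'Group B' one.
{freq=30, mode=burst, channel=4} → freq = 30 → Group B. {freq=12, mode=burst, channel=11} → freq = 12 → Group A. {freq=22, mode=pulse, channel=6} → freq = 22 → Group A. {freq=18, mode=pulse, channel=8} → freq = 18 → Group A. {freq=28, mode=burst, channel=9} → freq = 28 → Group B.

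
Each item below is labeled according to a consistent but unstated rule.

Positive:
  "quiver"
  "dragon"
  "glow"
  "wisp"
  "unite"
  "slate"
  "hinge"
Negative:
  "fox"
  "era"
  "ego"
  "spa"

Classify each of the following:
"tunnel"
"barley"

'Positive' ⟺ length ≥ 4.
"tunnel": Positive (length 6).
"barley": Positive (length 6).

Positive, Positive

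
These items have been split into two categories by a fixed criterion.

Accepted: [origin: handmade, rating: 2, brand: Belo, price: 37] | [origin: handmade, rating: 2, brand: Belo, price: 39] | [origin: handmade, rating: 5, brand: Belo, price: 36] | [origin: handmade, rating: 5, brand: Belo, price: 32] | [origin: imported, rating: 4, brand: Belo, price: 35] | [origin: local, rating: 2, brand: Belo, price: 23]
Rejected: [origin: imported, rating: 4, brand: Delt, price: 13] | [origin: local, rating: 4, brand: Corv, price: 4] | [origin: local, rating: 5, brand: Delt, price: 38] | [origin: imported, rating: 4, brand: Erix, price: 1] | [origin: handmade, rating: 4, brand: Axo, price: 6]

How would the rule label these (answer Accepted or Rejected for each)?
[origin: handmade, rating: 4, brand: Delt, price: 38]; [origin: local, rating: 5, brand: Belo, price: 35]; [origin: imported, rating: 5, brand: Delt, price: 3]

Rejected, Accepted, Rejected

The distinguishing property — brand is Belo — holds for all the 'Accepted' cases and none of the 'Rejected' cases.
[origin: handmade, rating: 4, brand: Delt, price: 38]: brand is Delt — fails this test, so Rejected. [origin: local, rating: 5, brand: Belo, price: 35]: brand is Belo — meets the rule, so Accepted. [origin: imported, rating: 5, brand: Delt, price: 3]: brand is Delt — fails this test, so Rejected.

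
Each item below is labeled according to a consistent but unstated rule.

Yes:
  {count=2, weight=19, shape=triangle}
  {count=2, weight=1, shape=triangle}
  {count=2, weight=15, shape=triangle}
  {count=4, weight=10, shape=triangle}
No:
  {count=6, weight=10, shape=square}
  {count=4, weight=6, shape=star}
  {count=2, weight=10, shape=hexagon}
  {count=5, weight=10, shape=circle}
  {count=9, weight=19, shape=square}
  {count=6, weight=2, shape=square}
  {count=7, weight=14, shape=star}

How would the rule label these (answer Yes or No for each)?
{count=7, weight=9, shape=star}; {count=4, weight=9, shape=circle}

No, No

All 'Yes' examples share one property — shape is triangle — and every 'No' example lacks it.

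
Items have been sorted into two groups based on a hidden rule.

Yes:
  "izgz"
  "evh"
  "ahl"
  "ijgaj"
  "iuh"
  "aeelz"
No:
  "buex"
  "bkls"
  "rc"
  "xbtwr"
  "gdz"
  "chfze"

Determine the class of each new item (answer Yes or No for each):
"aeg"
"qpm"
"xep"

The pattern is that an item is 'Yes' exactly when: starts with a vowel.
"aeg" → starts with 'a' → Yes.
"qpm" → starts with 'q' → No.
"xep" → starts with 'x' → No.

Yes, No, No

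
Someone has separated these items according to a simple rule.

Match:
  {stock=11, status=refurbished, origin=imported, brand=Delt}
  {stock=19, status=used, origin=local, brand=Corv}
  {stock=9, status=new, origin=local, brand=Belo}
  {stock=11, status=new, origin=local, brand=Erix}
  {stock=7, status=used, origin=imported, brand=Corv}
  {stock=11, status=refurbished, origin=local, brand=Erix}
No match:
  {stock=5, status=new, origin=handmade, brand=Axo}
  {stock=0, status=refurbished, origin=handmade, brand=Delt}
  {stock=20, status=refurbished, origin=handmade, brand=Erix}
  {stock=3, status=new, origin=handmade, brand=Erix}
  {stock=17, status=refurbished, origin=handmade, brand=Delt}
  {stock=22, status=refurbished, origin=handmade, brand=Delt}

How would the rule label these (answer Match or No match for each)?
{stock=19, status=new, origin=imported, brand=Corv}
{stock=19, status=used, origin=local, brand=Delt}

The pattern is that an item is 'Match' exactly when: origin is not handmade.
{stock=19, status=new, origin=imported, brand=Corv}: origin is imported — satisfies this, so Match. {stock=19, status=used, origin=local, brand=Delt}: origin is local — satisfies this, so Match.

Match, Match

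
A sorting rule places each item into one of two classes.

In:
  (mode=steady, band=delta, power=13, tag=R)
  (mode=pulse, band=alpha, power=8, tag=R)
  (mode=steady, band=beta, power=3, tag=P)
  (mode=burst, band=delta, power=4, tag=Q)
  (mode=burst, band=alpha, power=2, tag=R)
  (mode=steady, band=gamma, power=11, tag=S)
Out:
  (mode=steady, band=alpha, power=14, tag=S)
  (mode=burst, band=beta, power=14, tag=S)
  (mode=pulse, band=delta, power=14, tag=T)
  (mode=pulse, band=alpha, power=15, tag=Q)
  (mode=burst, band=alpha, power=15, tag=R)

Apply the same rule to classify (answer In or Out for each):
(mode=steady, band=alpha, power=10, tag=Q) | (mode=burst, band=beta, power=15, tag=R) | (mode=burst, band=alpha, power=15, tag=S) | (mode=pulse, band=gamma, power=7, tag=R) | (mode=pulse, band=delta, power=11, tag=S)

In, Out, Out, In, In

The distinguishing property — power ≤ 13 — holds for all the 'In' cases and none of the 'Out' cases.
(mode=steady, band=alpha, power=10, tag=Q): power = 10 — fits, so In.
(mode=burst, band=beta, power=15, tag=R): power = 15 — doesn't qualify, so Out.
(mode=burst, band=alpha, power=15, tag=S): power = 15 — doesn't qualify, so Out.
(mode=pulse, band=gamma, power=7, tag=R): power = 7 — fits, so In.
(mode=pulse, band=delta, power=11, tag=S): power = 11 — fits, so In.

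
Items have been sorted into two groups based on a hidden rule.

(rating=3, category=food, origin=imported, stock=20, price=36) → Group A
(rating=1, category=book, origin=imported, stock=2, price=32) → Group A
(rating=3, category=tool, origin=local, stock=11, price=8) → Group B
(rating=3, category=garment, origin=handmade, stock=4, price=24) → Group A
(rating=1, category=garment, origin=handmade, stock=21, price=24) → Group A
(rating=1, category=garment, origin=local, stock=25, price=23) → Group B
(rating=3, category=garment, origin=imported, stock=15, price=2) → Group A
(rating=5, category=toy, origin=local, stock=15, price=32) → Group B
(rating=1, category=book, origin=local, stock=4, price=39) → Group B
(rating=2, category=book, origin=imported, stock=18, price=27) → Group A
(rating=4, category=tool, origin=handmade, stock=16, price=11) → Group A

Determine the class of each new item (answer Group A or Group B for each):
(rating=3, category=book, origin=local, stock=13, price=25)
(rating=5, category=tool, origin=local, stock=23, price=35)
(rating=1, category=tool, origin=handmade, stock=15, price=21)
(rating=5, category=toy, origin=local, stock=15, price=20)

The pattern is that an item is 'Group A' exactly when: origin is not local.
(rating=3, category=book, origin=local, stock=13, price=25) — origin is local, hence Group B.
(rating=5, category=tool, origin=local, stock=23, price=35) — origin is local, hence Group B.
(rating=1, category=tool, origin=handmade, stock=15, price=21) — origin is handmade, hence Group A.
(rating=5, category=toy, origin=local, stock=15, price=20) — origin is local, hence Group B.

Group B, Group B, Group A, Group B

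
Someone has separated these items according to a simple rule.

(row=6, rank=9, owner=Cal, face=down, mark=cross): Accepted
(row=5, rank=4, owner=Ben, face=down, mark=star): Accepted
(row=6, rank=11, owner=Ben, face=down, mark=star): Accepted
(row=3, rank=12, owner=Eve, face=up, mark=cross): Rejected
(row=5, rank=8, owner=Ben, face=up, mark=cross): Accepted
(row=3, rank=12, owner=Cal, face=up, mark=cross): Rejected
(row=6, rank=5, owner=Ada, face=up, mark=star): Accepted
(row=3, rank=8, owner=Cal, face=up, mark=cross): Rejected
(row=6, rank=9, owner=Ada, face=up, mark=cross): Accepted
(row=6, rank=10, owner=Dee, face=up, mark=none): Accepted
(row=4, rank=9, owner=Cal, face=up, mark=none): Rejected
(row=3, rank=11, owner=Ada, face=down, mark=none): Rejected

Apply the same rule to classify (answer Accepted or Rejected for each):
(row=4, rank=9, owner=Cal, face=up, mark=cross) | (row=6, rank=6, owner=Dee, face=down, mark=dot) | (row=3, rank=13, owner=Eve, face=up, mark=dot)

A rule that fits every label: row ≥ 5 — true of each 'Accepted' example, false of each 'Rejected' one.
(row=4, rank=9, owner=Cal, face=up, mark=cross): Rejected (row = 4).
(row=6, rank=6, owner=Dee, face=down, mark=dot): Accepted (row = 6).
(row=3, rank=13, owner=Eve, face=up, mark=dot): Rejected (row = 3).

Rejected, Accepted, Rejected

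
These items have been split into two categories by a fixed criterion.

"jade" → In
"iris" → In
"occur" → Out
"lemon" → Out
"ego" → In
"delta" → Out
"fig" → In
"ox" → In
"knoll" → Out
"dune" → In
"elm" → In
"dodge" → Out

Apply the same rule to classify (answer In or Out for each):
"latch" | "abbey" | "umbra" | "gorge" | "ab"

Out, Out, Out, Out, In

The rule appears to be: length ≤ 4.
"latch" — length 5, hence Out. "abbey" — length 5, hence Out. "umbra" — length 5, hence Out. "gorge" — length 5, hence Out. "ab" — length 2, hence In.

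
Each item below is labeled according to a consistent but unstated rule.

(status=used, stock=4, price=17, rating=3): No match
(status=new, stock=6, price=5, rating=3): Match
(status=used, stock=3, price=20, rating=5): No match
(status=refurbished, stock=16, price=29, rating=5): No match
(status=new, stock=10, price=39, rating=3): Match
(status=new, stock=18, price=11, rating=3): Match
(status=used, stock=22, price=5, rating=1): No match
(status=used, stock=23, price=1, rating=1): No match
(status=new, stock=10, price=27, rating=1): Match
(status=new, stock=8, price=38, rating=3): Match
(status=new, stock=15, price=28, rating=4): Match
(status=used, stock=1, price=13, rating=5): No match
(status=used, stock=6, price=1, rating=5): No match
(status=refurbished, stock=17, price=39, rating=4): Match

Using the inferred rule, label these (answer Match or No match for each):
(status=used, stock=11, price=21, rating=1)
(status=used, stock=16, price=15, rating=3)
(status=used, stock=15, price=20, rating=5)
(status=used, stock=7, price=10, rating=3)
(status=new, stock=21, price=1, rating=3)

No match, No match, No match, No match, Match

The simplest hypothesis consistent with all the labels is: status is new OR price = 39.
(status=used, stock=11, price=21, rating=1): No match (status is used, price = 21). (status=used, stock=16, price=15, rating=3): No match (status is used, price = 15). (status=used, stock=15, price=20, rating=5): No match (status is used, price = 20). (status=used, stock=7, price=10, rating=3): No match (status is used, price = 10). (status=new, stock=21, price=1, rating=3): Match (status is new, price = 1).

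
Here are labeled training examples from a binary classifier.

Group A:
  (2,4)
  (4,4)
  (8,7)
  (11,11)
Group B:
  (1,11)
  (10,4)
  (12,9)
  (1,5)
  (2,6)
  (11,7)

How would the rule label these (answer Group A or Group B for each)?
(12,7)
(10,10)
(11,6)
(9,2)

Group B, Group A, Group B, Group B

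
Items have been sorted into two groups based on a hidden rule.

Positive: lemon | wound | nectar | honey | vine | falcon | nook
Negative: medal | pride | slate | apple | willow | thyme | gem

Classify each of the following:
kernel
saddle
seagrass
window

Positive, Negative, Negative, Positive

Every 'Positive' example satisfies: contains 'n'. None of the 'Negative' examples do.
kernel: has 'n' — qualifies, so Positive.
saddle: no 'n' — does not satisfy this, so Negative.
seagrass: no 'n' — does not satisfy this, so Negative.
window: has 'n' — qualifies, so Positive.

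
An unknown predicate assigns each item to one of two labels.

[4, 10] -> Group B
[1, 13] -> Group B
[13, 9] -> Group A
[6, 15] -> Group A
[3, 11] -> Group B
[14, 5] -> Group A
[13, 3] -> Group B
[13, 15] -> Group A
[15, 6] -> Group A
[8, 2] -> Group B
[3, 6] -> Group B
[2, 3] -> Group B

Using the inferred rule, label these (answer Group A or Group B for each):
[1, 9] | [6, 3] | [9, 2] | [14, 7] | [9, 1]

Group B, Group B, Group B, Group A, Group B

The common property of the 'Group A' items is: sum ≥ 19. No 'Group B' item has it.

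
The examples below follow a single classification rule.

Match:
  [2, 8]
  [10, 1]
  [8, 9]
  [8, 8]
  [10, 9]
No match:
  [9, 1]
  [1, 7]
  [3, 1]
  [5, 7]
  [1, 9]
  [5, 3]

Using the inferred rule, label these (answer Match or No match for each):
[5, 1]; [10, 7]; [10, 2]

A rule that fits every label: first is even — true of each 'Match' example, false of each 'No match' one.
[5, 1] → first 5 → No match.
[10, 7] → first 10 → Match.
[10, 2] → first 10 → Match.

No match, Match, Match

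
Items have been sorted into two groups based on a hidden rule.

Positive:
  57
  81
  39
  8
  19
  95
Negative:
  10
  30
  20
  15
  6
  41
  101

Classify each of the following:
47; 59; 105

Positive, Positive, Negative

The rule appears to be: digit sum ≥ 7.
Positive: 47, since digit sum 4+7 = 11. Positive: 59, since digit sum 5+9 = 14. Negative: 105, since digit sum 1+0+5 = 6.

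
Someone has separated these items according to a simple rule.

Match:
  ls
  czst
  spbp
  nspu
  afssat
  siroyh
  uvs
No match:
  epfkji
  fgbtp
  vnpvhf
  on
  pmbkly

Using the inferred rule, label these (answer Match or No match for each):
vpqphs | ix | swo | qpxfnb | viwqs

Comparing the two groups points to one rule — contains 's'.
vpqphs: Match (has 's'). ix: No match (no 's'). swo: Match (has 's'). qpxfnb: No match (no 's'). viwqs: Match (has 's').

Match, No match, Match, No match, Match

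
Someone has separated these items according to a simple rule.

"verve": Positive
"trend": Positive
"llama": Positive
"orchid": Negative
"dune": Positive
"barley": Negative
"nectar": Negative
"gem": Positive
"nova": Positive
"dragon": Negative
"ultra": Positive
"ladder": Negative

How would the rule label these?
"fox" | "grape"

Positive, Positive

A rule that fits every label: length ≤ 5 — true of each 'Positive' example, false of each 'Negative' one.
"fox": length 3 — passes, so Positive.
"grape": length 5 — passes, so Positive.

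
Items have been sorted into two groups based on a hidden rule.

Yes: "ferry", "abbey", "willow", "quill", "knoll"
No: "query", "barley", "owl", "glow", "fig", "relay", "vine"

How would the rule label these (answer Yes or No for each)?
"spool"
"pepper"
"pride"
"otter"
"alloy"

Yes, Yes, No, Yes, Yes

The classifier is using: has a double letter.
"spool" — 'oo' doubled, hence Yes.
"pepper" — 'pp' doubled, hence Yes.
"pride" — no doubled letter, hence No.
"otter" — 'tt' doubled, hence Yes.
"alloy" — 'll' doubled, hence Yes.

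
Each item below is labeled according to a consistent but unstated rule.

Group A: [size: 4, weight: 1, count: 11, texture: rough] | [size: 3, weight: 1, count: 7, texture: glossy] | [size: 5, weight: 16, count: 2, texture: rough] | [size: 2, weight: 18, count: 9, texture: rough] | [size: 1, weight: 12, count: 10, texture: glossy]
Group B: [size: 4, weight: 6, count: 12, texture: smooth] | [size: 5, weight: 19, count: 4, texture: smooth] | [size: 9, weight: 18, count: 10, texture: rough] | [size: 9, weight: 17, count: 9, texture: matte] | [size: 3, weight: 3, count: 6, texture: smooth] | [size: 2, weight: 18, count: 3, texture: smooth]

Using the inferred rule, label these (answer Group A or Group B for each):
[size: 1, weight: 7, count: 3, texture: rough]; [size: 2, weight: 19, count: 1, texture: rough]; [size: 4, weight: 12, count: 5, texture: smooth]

The common property of the 'Group A' items is: texture is not smooth AND size ≤ 5. No 'Group B' item has it.
[size: 1, weight: 7, count: 3, texture: rough] → texture is rough, size = 1 → Group A. [size: 2, weight: 19, count: 1, texture: rough] → texture is rough, size = 2 → Group A. [size: 4, weight: 12, count: 5, texture: smooth] → texture is smooth, size = 4 → Group B.

Group A, Group A, Group B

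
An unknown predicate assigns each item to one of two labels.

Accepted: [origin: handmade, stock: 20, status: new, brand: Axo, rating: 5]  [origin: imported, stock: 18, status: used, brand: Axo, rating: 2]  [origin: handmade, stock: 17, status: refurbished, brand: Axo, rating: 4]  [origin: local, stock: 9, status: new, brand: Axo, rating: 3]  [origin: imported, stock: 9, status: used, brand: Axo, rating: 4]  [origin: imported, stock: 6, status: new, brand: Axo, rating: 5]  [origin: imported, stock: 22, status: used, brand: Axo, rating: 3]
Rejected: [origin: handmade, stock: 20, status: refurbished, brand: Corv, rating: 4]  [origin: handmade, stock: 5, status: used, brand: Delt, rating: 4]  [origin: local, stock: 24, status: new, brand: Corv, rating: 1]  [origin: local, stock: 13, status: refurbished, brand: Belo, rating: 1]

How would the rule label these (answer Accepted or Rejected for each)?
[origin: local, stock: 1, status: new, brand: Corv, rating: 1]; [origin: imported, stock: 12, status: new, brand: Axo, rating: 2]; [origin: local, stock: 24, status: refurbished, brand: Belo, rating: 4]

Rejected, Accepted, Rejected

Rule: brand is Axo. This holds for each 'Accepted' example and fails for each 'Rejected' one.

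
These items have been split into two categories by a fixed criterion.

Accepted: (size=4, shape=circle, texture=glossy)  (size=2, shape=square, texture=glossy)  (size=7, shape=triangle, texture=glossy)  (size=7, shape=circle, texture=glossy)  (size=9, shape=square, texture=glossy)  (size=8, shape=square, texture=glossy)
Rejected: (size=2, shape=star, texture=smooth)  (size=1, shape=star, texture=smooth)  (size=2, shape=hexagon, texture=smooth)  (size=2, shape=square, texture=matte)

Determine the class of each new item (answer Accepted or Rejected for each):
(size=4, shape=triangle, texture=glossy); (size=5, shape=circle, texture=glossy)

Accepted, Accepted

The classifier is using: texture is glossy.
(size=4, shape=triangle, texture=glossy) — texture is glossy, hence Accepted.
(size=5, shape=circle, texture=glossy) — texture is glossy, hence Accepted.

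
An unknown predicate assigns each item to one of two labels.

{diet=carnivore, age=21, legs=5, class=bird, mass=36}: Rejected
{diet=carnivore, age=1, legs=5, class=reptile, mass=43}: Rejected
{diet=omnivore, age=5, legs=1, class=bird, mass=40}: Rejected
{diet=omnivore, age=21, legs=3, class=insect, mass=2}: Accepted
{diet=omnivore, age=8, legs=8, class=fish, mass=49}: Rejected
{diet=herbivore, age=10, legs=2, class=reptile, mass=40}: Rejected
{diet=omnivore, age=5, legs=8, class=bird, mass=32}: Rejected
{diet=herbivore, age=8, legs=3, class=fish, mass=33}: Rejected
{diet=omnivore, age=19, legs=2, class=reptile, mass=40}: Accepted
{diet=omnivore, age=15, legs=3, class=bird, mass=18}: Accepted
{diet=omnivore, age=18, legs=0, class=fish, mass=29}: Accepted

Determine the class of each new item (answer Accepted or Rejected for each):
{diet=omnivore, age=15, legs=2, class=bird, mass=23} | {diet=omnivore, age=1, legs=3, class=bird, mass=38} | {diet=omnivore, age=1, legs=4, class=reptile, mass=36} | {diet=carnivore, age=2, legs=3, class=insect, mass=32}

Accepted, Rejected, Rejected, Rejected

One predicate separates the groups cleanly: diet is omnivore AND age ≥ 10.
{diet=omnivore, age=15, legs=2, class=bird, mass=23} — diet is omnivore, age = 15, hence Accepted. {diet=omnivore, age=1, legs=3, class=bird, mass=38} — diet is omnivore, age = 1, hence Rejected. {diet=omnivore, age=1, legs=4, class=reptile, mass=36} — diet is omnivore, age = 1, hence Rejected. {diet=carnivore, age=2, legs=3, class=insect, mass=32} — diet is carnivore, age = 2, hence Rejected.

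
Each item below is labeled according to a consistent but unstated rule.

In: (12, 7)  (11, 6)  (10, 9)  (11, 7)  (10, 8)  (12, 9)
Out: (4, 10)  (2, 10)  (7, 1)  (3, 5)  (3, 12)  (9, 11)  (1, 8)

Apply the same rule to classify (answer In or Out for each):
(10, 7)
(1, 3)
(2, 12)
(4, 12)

All 'In' examples share one property — first ≥ 10 — and every 'Out' example lacks it.
In: (10, 7), since first 10.
Out: (1, 3), since first 1.
Out: (2, 12), since first 2.
Out: (4, 12), since first 4.

In, Out, Out, Out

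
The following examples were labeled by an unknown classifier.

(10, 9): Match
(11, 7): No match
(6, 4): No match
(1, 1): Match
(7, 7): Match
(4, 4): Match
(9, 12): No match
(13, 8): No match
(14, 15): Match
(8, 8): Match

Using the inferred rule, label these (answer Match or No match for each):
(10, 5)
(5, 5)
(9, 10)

Every 'Match' example satisfies: |first − second| ≤ 1. None of the 'No match' examples do.

No match, Match, Match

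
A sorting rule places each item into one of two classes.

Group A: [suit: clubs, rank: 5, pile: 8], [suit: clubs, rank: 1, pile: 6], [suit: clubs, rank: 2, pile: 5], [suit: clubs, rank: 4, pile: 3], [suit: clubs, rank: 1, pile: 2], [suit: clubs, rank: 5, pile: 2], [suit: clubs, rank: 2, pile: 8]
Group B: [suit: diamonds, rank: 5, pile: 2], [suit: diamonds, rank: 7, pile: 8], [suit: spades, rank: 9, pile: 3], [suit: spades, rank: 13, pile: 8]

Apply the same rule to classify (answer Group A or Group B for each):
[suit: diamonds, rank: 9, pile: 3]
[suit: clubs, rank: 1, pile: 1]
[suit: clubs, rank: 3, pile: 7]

Group B, Group A, Group A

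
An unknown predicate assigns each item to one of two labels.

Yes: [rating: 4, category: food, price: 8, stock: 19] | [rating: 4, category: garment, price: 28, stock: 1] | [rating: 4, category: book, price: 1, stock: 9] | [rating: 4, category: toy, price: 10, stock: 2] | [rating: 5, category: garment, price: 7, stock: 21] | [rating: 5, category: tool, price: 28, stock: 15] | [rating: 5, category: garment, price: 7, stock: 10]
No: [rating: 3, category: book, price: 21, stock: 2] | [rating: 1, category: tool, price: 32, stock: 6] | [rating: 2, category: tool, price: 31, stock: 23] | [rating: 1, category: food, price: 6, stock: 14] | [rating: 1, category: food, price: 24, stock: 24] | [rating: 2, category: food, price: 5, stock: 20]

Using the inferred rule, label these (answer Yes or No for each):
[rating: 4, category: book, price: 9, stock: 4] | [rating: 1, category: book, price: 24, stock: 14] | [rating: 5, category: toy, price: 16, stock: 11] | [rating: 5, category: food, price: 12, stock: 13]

Yes, No, Yes, Yes

The common property of the 'Yes' items is: rating ≥ 4. No 'No' item has it.
[rating: 4, category: book, price: 9, stock: 4]: rating = 4 — meets the rule, so Yes.
[rating: 1, category: book, price: 24, stock: 14]: rating = 1 — doesn't match, so No.
[rating: 5, category: toy, price: 16, stock: 11]: rating = 5 — meets the rule, so Yes.
[rating: 5, category: food, price: 12, stock: 13]: rating = 5 — meets the rule, so Yes.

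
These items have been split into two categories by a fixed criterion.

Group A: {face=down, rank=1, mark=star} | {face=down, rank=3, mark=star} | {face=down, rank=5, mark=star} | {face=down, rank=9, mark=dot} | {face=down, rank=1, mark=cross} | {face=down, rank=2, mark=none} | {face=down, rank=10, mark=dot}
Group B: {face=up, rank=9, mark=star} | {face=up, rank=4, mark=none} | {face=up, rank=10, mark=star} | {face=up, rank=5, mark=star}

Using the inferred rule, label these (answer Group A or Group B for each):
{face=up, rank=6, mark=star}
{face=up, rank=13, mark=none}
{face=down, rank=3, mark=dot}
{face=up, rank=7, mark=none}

Group B, Group B, Group A, Group B

One predicate separates the groups cleanly: face is down.
{face=up, rank=6, mark=star} → face is up → Group B. {face=up, rank=13, mark=none} → face is up → Group B. {face=down, rank=3, mark=dot} → face is down → Group A. {face=up, rank=7, mark=none} → face is up → Group B.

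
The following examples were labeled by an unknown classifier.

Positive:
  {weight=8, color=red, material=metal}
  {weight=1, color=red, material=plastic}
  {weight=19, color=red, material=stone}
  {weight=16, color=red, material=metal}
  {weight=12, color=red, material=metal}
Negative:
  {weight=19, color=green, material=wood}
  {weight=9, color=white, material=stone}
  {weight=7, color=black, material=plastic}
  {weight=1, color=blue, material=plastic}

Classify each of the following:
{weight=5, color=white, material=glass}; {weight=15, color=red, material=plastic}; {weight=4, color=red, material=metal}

Negative, Positive, Positive

The common property of the 'Positive' items is: color is red. No 'Negative' item has it.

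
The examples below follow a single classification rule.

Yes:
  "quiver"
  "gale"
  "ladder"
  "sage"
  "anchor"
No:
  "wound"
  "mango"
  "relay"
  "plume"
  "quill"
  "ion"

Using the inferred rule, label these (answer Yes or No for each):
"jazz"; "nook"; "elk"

Yes, Yes, No

Checking candidate rules against both groups, what survives is: even length.
"jazz": length 4, matches → Yes.
"nook": length 4, matches → Yes.
"elk": length 3, doesn't match → No.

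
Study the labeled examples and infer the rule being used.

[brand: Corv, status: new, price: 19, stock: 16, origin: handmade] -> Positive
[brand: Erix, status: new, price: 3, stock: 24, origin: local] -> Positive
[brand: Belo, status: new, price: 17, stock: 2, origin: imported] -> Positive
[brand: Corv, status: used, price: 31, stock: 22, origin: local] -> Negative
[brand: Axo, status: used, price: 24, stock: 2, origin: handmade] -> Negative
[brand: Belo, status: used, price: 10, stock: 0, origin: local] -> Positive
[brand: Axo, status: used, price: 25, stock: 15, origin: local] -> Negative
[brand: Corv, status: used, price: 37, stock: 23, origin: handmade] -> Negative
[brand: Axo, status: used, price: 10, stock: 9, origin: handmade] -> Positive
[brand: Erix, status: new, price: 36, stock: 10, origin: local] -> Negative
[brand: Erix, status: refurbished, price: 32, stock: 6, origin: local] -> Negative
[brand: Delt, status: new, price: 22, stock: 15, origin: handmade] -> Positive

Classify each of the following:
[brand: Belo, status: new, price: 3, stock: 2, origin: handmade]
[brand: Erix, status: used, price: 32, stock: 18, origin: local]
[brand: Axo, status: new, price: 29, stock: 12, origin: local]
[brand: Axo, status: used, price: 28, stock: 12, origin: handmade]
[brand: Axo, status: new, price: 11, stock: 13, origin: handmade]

Every 'Positive' example satisfies: price ≤ 22. None of the 'Negative' examples do.

Positive, Negative, Negative, Negative, Positive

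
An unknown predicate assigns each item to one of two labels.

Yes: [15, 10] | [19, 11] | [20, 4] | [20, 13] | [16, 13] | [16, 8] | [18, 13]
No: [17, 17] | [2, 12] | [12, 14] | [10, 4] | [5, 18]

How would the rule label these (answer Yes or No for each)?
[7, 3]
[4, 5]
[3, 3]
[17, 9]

No, No, No, Yes

Rule: first > second AND sum ≥ 23. This holds for each 'Yes' example and fails for each 'No' one.
[7, 3] — 7 > 3, 7+3 = 10, hence No. [4, 5] — 4 < 5, 4+5 = 9, hence No. [3, 3] — 3 = 3, 3+3 = 6, hence No. [17, 9] — 17 > 9, 17+9 = 26, hence Yes.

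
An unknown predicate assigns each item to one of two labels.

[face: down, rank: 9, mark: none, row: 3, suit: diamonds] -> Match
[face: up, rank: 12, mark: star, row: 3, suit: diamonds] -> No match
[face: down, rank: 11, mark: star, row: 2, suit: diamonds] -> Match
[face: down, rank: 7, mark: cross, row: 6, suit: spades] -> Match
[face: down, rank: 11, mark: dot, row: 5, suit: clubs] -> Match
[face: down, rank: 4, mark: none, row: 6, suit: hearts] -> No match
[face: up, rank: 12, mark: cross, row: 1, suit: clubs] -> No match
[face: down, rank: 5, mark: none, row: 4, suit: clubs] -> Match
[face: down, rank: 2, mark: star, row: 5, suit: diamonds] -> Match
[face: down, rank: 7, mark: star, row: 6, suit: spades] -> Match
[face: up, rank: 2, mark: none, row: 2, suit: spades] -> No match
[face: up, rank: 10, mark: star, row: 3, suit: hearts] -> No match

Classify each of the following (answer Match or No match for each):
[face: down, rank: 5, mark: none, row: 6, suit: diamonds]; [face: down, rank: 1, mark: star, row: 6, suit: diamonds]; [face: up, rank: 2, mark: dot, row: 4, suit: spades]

The simplest hypothesis consistent with all the labels is: face is down AND rank ≠ 4.
[face: down, rank: 5, mark: none, row: 6, suit: diamonds] — face is down, rank = 5, hence Match. [face: down, rank: 1, mark: star, row: 6, suit: diamonds] — face is down, rank = 1, hence Match. [face: up, rank: 2, mark: dot, row: 4, suit: spades] — face is up, rank = 2, hence No match.

Match, Match, No match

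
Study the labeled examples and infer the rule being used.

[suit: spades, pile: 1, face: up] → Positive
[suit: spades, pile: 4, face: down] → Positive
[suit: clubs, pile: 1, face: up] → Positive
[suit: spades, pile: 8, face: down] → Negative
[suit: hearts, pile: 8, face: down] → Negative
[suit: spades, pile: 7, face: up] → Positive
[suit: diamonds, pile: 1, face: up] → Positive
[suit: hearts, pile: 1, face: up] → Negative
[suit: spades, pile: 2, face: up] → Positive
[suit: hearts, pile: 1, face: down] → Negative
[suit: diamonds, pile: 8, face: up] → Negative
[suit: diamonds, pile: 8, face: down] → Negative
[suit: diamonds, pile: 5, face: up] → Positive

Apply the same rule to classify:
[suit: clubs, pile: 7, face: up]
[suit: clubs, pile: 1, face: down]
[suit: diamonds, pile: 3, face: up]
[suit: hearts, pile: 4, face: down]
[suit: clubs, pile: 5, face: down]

Positive, Positive, Positive, Negative, Positive

The rule appears to be: suit is not hearts AND pile ≤ 7.
[suit: clubs, pile: 7, face: up]: suit is clubs, pile = 7 — fits, so Positive. [suit: clubs, pile: 1, face: down]: suit is clubs, pile = 1 — fits, so Positive. [suit: diamonds, pile: 3, face: up]: suit is diamonds, pile = 3 — fits, so Positive. [suit: hearts, pile: 4, face: down]: suit is hearts, pile = 4 — does not fit, so Negative. [suit: clubs, pile: 5, face: down]: suit is clubs, pile = 5 — fits, so Positive.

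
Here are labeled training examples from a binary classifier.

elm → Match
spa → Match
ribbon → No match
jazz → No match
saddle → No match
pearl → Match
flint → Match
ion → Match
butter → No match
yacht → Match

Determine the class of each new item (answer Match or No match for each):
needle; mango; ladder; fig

The common property of the 'Match' items is: odd length. No 'No match' item has it.
needle — length 6, hence No match.
mango — length 5, hence Match.
ladder — length 6, hence No match.
fig — length 3, hence Match.

No match, Match, No match, Match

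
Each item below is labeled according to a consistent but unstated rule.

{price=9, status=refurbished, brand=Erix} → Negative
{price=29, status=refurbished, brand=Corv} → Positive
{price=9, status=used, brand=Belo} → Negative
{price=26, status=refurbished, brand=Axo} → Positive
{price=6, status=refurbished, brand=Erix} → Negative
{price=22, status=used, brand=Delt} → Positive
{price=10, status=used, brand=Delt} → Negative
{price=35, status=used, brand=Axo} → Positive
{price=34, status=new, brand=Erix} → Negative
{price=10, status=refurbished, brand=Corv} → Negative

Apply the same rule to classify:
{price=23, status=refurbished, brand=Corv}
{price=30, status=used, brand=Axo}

Positive, Positive

The distinguishing property — price ≥ 22 AND price ≠ 34 — holds for all the 'Positive' cases and none of the 'Negative' cases.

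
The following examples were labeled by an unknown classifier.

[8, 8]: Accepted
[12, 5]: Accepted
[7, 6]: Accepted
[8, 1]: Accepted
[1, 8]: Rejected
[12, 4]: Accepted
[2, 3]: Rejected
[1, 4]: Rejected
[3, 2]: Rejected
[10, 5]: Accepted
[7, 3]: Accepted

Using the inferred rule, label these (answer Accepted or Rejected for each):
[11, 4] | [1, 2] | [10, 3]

Accepted, Rejected, Accepted

The pattern is that an item is 'Accepted' exactly when: first ≥ 4.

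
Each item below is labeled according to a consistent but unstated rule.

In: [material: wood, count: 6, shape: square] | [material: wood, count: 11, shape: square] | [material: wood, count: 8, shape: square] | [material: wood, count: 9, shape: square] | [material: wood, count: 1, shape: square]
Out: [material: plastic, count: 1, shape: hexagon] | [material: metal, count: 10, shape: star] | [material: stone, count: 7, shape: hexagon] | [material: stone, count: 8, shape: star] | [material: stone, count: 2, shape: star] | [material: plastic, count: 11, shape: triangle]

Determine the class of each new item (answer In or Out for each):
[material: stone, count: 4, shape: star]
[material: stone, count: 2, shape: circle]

Out, Out

The rule appears to be: shape is square.
[material: stone, count: 4, shape: star]: shape is star, doesn't match → Out. [material: stone, count: 2, shape: circle]: shape is circle, doesn't match → Out.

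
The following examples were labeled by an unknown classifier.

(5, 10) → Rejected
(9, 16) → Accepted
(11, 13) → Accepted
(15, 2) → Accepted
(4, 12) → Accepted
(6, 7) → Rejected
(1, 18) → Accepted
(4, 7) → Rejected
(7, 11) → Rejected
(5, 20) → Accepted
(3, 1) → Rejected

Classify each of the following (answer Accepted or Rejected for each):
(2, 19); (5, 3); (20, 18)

'Accepted' ⟺ max ≥ 12.
(2, 19): max 19, matches → Accepted.
(5, 3): max 5, doesn't match → Rejected.
(20, 18): max 20, matches → Accepted.

Accepted, Rejected, Accepted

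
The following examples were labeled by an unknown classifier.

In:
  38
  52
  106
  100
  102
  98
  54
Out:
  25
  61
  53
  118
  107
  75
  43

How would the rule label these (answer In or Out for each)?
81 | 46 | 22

One predicate separates the groups cleanly: even AND at most 106.
81: 81 is odd, 81 ≤ 106 — does not fit, so Out.
46: 46 is even, 46 ≤ 106 — passes, so In.
22: 22 is even, 22 ≤ 106 — passes, so In.

Out, In, In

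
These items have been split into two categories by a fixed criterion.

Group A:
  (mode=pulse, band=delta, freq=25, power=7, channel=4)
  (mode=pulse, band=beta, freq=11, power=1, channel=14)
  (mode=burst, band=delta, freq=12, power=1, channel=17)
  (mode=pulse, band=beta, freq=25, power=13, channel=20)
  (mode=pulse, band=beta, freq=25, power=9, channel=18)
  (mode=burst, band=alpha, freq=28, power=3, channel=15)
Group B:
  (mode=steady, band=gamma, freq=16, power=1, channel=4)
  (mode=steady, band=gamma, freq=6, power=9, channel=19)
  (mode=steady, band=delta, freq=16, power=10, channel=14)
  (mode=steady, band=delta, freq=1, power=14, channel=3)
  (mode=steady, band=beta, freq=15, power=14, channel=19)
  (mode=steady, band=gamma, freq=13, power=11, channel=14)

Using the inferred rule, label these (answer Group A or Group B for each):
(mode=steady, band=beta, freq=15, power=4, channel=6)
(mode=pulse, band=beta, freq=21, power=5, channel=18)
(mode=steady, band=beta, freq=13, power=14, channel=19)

Group B, Group A, Group B

Checking candidate rules against both groups, what survives is: mode is not steady.
Group B: (mode=steady, band=beta, freq=15, power=4, channel=6), since mode is steady.
Group A: (mode=pulse, band=beta, freq=21, power=5, channel=18), since mode is pulse.
Group B: (mode=steady, band=beta, freq=13, power=14, channel=19), since mode is steady.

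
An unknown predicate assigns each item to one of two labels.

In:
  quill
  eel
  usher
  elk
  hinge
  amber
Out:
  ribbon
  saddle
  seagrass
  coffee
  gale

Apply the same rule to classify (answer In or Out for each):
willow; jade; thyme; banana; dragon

Checking candidate rules against both groups, what survives is: odd length.
Out: willow, since length 6.
Out: jade, since length 4.
In: thyme, since length 5.
Out: banana, since length 6.
Out: dragon, since length 6.

Out, Out, In, Out, Out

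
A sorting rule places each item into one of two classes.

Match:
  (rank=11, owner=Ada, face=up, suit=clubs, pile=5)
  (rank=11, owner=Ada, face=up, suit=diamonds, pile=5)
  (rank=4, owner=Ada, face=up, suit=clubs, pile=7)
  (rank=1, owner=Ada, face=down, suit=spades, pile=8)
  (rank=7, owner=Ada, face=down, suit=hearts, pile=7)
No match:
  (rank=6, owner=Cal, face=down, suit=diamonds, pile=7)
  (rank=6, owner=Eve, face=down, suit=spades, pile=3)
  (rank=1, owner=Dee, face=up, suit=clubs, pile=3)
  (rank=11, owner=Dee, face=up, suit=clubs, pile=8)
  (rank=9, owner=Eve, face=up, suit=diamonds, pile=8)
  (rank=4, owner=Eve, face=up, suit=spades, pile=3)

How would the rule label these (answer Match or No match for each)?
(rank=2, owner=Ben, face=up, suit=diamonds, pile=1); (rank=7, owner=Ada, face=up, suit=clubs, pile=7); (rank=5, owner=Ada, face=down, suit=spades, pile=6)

No match, Match, Match

One predicate separates the groups cleanly: owner is Ada.
(rank=2, owner=Ben, face=up, suit=diamonds, pile=1) — owner is Ben, hence No match.
(rank=7, owner=Ada, face=up, suit=clubs, pile=7) — owner is Ada, hence Match.
(rank=5, owner=Ada, face=down, suit=spades, pile=6) — owner is Ada, hence Match.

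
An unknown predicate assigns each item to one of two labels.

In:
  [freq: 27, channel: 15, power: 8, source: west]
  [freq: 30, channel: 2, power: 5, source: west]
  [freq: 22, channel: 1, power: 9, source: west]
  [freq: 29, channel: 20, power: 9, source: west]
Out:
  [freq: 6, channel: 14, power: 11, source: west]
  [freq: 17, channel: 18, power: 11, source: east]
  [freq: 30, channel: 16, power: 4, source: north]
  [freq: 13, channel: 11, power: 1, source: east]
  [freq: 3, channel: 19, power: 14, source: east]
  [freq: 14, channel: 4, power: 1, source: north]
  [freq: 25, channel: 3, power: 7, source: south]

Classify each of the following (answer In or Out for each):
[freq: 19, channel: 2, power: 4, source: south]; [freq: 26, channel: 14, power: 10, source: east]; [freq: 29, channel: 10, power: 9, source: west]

Out, Out, In

'In' ⟺ source is west AND freq ≥ 13.
[freq: 19, channel: 2, power: 4, source: south]: Out (source is south, freq = 19). [freq: 26, channel: 14, power: 10, source: east]: Out (source is east, freq = 26). [freq: 29, channel: 10, power: 9, source: west]: In (source is west, freq = 29).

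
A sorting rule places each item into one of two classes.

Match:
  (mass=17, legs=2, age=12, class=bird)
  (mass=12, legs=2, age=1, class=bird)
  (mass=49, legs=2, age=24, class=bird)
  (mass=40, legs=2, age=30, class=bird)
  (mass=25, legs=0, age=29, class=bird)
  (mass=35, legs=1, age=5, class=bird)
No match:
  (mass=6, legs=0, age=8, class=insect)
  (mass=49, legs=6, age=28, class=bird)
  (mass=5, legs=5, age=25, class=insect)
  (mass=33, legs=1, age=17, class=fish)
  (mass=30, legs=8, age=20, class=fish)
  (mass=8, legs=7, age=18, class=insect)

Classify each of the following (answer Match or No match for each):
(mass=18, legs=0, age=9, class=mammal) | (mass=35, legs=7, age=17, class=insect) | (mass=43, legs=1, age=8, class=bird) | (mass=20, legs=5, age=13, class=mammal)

No match, No match, Match, No match

All 'Match' examples share one property — class is bird AND legs ≤ 2 — and every 'No match' example lacks it.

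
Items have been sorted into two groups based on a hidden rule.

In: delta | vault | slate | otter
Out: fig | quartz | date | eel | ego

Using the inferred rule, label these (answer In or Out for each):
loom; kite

The pattern is that an item is 'In' exactly when: length 5.
loom — length 4, hence Out.
kite — length 4, hence Out.

Out, Out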